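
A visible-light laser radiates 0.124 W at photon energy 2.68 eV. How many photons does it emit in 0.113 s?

Total energy: E_total = P·t = 0.124 × 0.113 = 0.01401 J.
Per-photon energy: E = 4.294 × 10^-19 J.
N = E_total / E_photon = 3.26 × 10^16.

3.26 × 10^16 photons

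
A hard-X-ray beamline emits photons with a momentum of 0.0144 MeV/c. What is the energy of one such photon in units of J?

First convert: p = 0.0144 MeV/c = 7.6958 × 10^-24 kg·m/s.
Apply E = pc: E = 2.307 × 10^-15 J.
So E ≈ 2.31 × 10^-15 J.

2.31 × 10^-15 J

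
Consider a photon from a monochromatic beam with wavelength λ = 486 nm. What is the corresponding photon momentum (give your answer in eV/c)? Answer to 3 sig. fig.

2.55 eV/c

First convert: λ = 486 nm = 4.86 × 10^-7 m.
The photon relation is p = h/λ, giving p = 1.363 × 10^-27 kg·m/s.
Converting to eV/c: p = 2.551 eV/c ≈ 2.55 eV/c.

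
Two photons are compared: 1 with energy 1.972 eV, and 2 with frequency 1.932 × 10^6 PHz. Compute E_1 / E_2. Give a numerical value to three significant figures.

E_1 = 3.159 × 10^-19 J (from energy = 1.972 eV, via E given directly).
E_2 = 1.280 × 10^-12 J (from frequency = 1.932 × 10^6 PHz, via E = hf).
Ratio = 3.159 × 10^-19 / 1.280 × 10^-12 = 2.47 × 10^-7.

2.47 × 10^-7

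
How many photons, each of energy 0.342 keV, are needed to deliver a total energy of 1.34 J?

2.45·10^16 photons

Per-photon energy: E = 5.479·10^-17 J (from energy = 0.342 keV).
N = E_total / E_photon = 1.34 J / 5.479·10^-17 J = 2.45·10^16.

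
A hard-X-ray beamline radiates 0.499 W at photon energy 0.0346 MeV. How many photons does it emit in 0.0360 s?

Total energy: E_total = P·t = 0.499 × 0.0360 = 0.01796 J.
Per-photon energy: E = 5.544·10^-15 J.
N = E_total / E_photon = 3.24·10^12.

3.24·10^12 photons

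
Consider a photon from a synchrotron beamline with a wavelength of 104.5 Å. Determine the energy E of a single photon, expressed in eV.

Take h = 6.62607015e-34 J·s, c = 2.99792458e8 m/s, 1 eV = 1.602176634e-19 J.
In SI units: λ = 104.5 Å = 1.045e-8 m.
Apply E = hc/λ: E = 1.901e-17 J.
Converting to eV: E = 118.6 eV ≈ 119 eV.

119 eV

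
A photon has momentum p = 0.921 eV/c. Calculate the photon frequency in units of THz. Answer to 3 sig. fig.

223 THz

In SI units: p = 0.921 eV/c = 4.9221 × 10^-28 kg·m/s.
Since f = pc/h for a photon, f = 2.227 × 10^14 Hz.
Converting to THz: f = 222.7 THz ≈ 223 THz.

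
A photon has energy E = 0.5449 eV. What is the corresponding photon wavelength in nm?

2280 nm

First convert: E = 0.5449 eV = 8.7303·10^-20 J.
The photon relation is λ = hc/E, giving λ = 2.275·10^-6 m.
Converting to nm: λ = 2275 nm ≈ 2280 nm.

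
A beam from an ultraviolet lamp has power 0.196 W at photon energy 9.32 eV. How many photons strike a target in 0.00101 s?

1.33 × 10^14 photons

Total energy: E_total = P·t = 0.196 × 0.00101 = 1.980 × 10^-4 J.
Per-photon energy: E = 1.493 × 10^-18 J.
N = E_total / E_photon = 1.33 × 10^14.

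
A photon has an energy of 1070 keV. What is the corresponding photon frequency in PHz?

(h = 6.62607015e-34 J·s, 1 eV = 1.602176634e-19 J.)
First convert: E = 1070 keV = 1.7143e-13 J.
The photon relation is f = E/h, giving f = 2.587e20 Hz.
Converting to PHz: f = 258700 PHz ≈ 2.59e5 PHz.

2.59e5 PHz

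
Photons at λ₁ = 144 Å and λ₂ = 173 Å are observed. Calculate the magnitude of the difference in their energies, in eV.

Using E = hc/λ: E₁ = 1.379e-17 J, E₂ = 1.148e-17 J.
|ΔE| = |1.379e-17 − 1.148e-17| = 2.31e-18 J = 14.4 eV.

14.4 eV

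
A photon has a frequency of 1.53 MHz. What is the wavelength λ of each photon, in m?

In SI units: f = 1.53 MHz = 1.53 × 10^6 Hz.
Apply λ = c/f: λ = 195.9 m.
So λ ≈ 196 m.

196 m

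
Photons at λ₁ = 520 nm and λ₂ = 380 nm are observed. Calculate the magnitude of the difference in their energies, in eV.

0.878 eV

Using E = hc/λ: E₁ = 3.820 × 10^-19 J, E₂ = 5.227 × 10^-19 J.
|ΔE| = |3.820 × 10^-19 − 5.227 × 10^-19| = 1.41 × 10^-19 J = 0.878 eV.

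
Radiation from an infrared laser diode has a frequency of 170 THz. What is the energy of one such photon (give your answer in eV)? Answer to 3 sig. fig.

0.703 eV

In SI units: f = 170 THz = 1.7e14 Hz.
Apply E = hf: E = 1.126e-19 J.
Converting to eV: E = 0.7031 eV ≈ 0.703 eV.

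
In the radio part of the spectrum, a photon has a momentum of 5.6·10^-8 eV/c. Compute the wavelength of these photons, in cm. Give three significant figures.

In SI units: p = 5.6·10^-8 eV/c = 2.9928·10^-35 kg·m/s.
Apply λ = h/p: λ = 22.14 m.
Converting to cm: λ = 2214 cm ≈ 2210 cm.

2210 cm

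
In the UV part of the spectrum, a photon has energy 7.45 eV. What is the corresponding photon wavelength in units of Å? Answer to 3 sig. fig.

In SI units: E = 7.45 eV = 1.1936 × 10^-18 J.
Since λ = hc/E for a photon, λ = 1.664 × 10^-7 m.
Converting to Å: λ = 1664 Å ≈ 1660 Å.

1660 Å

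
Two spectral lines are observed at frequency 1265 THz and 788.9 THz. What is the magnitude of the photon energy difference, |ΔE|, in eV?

1.97 eV

Using E = hf: E₁ = 8.3820 × 10^-19 J, E₂ = 5.2273 × 10^-19 J.
|ΔE| = |8.3820 × 10^-19 − 5.2273 × 10^-19| = 3.15 × 10^-19 J = 1.97 eV.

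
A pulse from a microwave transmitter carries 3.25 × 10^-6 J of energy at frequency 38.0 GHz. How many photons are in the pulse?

Per-photon energy: E = 2.518 × 10^-23 J (from frequency = 38.0 GHz).
N = E_total / E_photon = 3.25 × 10^-6 J / 2.518 × 10^-23 J = 1.29 × 10^17.

1.29 × 10^17 photons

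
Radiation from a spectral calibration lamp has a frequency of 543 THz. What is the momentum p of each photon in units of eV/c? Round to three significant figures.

Convert to SI: f = 543 THz = 5.43 × 10^14 Hz.
Apply p = hf/c: p = 1.200 × 10^-27 kg·m/s.
Converting to eV/c: p = 2.246 eV/c ≈ 2.25 eV/c.

2.25 eV/c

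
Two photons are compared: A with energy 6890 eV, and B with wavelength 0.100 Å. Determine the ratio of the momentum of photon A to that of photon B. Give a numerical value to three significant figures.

0.0556

p_A = 3.682 × 10^-24 kg·m/s (from energy = 6890 eV, via p = E/c).
p_B = 6.626 × 10^-23 kg·m/s (from wavelength = 0.100 Å, via p = h/λ).
Ratio = 3.682 × 10^-24 / 6.626 × 10^-23 = 0.0556.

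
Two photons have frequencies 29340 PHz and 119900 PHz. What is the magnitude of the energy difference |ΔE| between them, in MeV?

Using E = hf: E₁ = 1.9441·10^-14 J, E₂ = 7.9447·10^-14 J.
|ΔE| = |1.9441·10^-14 − 7.9447·10^-14| = 6.00·10^-14 J = 0.375 MeV.

0.375 MeV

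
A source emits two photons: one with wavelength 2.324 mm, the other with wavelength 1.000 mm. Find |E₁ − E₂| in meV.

0.706 meV

Using E = hc/λ: E₁ = 8.5475 × 10^-23 J, E₂ = 1.9864 × 10^-22 J.
|ΔE| = |8.5475 × 10^-23 − 1.9864 × 10^-22| = 1.13 × 10^-22 J = 0.706 meV.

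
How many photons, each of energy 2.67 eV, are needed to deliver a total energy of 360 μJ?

8.42 × 10^14 photons

Per-photon energy: E = 4.278 × 10^-19 J (from energy = 2.67 eV).
N = E_total / E_photon = 3.60 × 10^-4 J / 4.278 × 10^-19 J = 8.42 × 10^14.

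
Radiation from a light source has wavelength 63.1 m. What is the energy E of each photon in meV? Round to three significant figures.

(h = 6.62607015 × 10^-34 J·s, c = 2.99792458 × 10^8 m/s, 1 eV = 1.602176634 × 10^-19 J.)
Apply E = hc/λ: E = 3.148 × 10^-27 J.
Converting to meV: E = 1.965 × 10^-5 meV ≈ 1.96 × 10^-5 meV.

1.96 × 10^-5 meV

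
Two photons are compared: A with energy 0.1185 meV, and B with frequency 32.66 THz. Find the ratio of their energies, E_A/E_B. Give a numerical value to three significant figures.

E_A = 1.899e-23 J (from energy = 0.1185 meV, via E given directly).
E_B = 2.164e-20 J (from frequency = 32.66 THz, via E = hf).
Ratio = 1.899e-23 / 2.164e-20 = 8.77e-4.

8.77e-4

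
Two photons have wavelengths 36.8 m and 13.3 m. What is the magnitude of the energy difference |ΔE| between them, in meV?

5.95·10^-5 meV

Using E = hc/λ: E₁ = 5.398·10^-27 J, E₂ = 1.494·10^-26 J.
|ΔE| = |5.398·10^-27 − 1.494·10^-26| = 9.54·10^-27 J = 5.95·10^-5 meV.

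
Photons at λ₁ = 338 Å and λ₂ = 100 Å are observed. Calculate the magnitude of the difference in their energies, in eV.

87.3 eV

Using E = hc/λ: E₁ = 5.877e-18 J, E₂ = 1.986e-17 J.
|ΔE| = |5.877e-18 − 1.986e-17| = 1.40e-17 J = 87.3 eV.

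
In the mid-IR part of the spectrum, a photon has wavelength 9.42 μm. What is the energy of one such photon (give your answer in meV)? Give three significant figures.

Use h = 6.62607015e-34 J·s, c = 2.99792458e8 m/s, 1 eV = 1.602176634e-19 J.
In SI units: λ = 9.42 μm = 9.42e-6 m.
Apply E = hc/λ: E = 2.109e-20 J.
Converting to meV: E = 131.6 meV ≈ 132 meV.

132 meV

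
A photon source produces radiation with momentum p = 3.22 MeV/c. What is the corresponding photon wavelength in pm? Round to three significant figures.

0.385 pm

Use h = 6.62607015e-34 J·s, c = 2.99792458e8 m/s, 1 eV = 1.602176634e-19 J.
In SI units: p = 3.22 MeV/c = 1.7209e-21 kg·m/s.
The photon relation is λ = h/p, giving λ = 3.850e-13 m.
Converting to pm: λ = 0.3850 pm ≈ 0.385 pm.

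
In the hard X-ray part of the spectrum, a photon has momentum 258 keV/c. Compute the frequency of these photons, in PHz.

6.24e4 PHz

Take h = 6.62607015e-34 J·s, c = 2.99792458e8 m/s, 1 eV = 1.602176634e-19 J.
In SI units: p = 258 keV/c = 1.3788e-22 kg·m/s.
The photon relation is f = pc/h, giving f = 6.238e19 Hz.
Converting to PHz: f = 62380 PHz ≈ 6.24e4 PHz.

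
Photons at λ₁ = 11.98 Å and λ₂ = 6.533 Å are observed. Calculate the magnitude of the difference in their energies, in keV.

0.863 keV

Using E = hc/λ: E₁ = 1.6581 × 10^-16 J, E₂ = 3.0406 × 10^-16 J.
|ΔE| = |1.6581 × 10^-16 − 3.0406 × 10^-16| = 1.38 × 10^-16 J = 0.863 keV.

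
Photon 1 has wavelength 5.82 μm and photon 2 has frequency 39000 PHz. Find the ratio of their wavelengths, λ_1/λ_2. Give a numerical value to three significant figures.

7.57e5

λ_1 = 5.820e-6 m (from wavelength = 5.82 μm, via λ given directly).
λ_2 = 7.687e-12 m (from frequency = 39000 PHz, via λ = c/f).
Ratio = 5.820e-6 / 7.687e-12 = 7.57e5.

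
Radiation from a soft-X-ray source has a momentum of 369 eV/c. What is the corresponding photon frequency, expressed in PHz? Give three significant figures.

(h = 6.62607015e-34 J·s, c = 2.99792458e8 m/s, 1 eV = 1.602176634e-19 J.)
Convert to SI: p = 369 eV/c = 1.9720e-25 kg·m/s.
Since f = pc/h for a photon, f = 8.922e16 Hz.
Converting to PHz: f = 89.22 PHz ≈ 89.2 PHz.

89.2 PHz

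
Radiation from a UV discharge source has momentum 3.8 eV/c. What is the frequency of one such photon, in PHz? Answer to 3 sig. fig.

0.919 PHz

In SI units: p = 3.8 eV/c = 2.0308e-27 kg·m/s.
Apply f = pc/h: f = 9.188e14 Hz.
Converting to PHz: f = 0.9188 PHz ≈ 0.919 PHz.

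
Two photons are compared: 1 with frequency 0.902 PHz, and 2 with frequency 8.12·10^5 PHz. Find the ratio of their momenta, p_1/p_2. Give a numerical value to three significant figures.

1.11·10^-6

p_1 = 1.994·10^-27 kg·m/s (from frequency = 0.902 PHz, via p = hf/c).
p_2 = 1.795·10^-21 kg·m/s (from frequency = 8.12·10^5 PHz, via p = hf/c).
Ratio = 1.994·10^-27 / 1.795·10^-21 = 1.11·10^-6.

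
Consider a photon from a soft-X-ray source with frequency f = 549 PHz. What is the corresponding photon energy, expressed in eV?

Take h = 6.62607015 × 10^-34 J·s, 1 eV = 1.602176634 × 10^-19 J.
Convert to SI: f = 549 PHz = 5.49 × 10^17 Hz.
Apply E = hf: E = 3.638 × 10^-16 J.
Converting to eV: E = 2270 eV ≈ 2270 eV.

2270 eV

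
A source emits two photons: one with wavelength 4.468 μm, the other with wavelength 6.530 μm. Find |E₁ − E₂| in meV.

Using E = hc/λ: E₁ = 4.4459e-20 J, E₂ = 3.0420e-20 J.
|ΔE| = |4.4459e-20 − 3.0420e-20| = 1.40e-20 J = 87.6 meV.

87.6 meV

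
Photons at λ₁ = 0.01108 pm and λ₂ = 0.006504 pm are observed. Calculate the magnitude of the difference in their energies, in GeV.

Using E = hc/λ: E₁ = 1.7928e-11 J, E₂ = 3.0542e-11 J.
|ΔE| = |1.7928e-11 − 3.0542e-11| = 1.26e-11 J = 0.0787 GeV.

0.0787 GeV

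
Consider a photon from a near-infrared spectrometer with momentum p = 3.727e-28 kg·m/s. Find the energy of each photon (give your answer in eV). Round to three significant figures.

(c = 2.99792458e8 m/s, 1 eV = 1.602176634e-19 J.)
For a photon E = pc, so E = 1.117e-19 J.
Converting to eV: E = 0.6974 eV ≈ 0.697 eV.

0.697 eV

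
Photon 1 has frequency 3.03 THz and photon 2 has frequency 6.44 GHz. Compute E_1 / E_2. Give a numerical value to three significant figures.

E_1 = 2.008 × 10^-21 J (from frequency = 3.03 THz, via E = hf).
E_2 = 4.267 × 10^-24 J (from frequency = 6.44 GHz, via E = hf).
Ratio = 2.008 × 10^-21 / 4.267 × 10^-24 = 470.

470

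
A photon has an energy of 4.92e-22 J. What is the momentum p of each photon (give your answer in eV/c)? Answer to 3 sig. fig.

(c = 2.99792458e8 m/s, 1 eV = 1.602176634e-19 J.)
Apply p = E/c: p = 1.641e-30 kg·m/s.
Converting to eV/c: p = 0.003071 eV/c ≈ 3.07e-3 eV/c.

3.07e-3 eV/c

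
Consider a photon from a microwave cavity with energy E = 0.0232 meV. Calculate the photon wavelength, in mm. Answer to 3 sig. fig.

53.4 mm

(h = 6.62607015 × 10^-34 J·s, c = 2.99792458 × 10^8 m/s, 1 eV = 1.602176634 × 10^-19 J.)
First convert: E = 0.0232 meV = 3.7170 × 10^-24 J.
The photon relation is λ = hc/E, giving λ = 0.05344 m.
Converting to mm: λ = 53.44 mm ≈ 53.4 mm.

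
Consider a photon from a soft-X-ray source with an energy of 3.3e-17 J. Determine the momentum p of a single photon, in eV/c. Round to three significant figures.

The photon relation is p = E/c, giving p = 1.101e-25 kg·m/s.
Converting to eV/c: p = 206.0 eV/c ≈ 206 eV/c.

206 eV/c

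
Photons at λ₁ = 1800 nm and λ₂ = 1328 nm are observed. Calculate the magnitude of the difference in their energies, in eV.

Using E = hc/λ: E₁ = 1.1036·10^-19 J, E₂ = 1.4958·10^-19 J.
|ΔE| = |1.1036·10^-19 − 1.4958·10^-19| = 3.92·10^-20 J = 0.245 eV.

0.245 eV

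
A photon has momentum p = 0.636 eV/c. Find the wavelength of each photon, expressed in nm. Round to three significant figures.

In SI units: p = 0.636 eV/c = 3.3990e-28 kg·m/s.
Since λ = h/p for a photon, λ = 1.949e-6 m.
Converting to nm: λ = 1949 nm ≈ 1950 nm.

1950 nm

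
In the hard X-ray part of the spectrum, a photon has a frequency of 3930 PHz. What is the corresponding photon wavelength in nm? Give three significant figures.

0.0763 nm

Use c = 2.99792458 × 10^8 m/s.
First convert: f = 3930 PHz = 3.93 × 10^18 Hz.
For a photon λ = c/f, so λ = 7.628 × 10^-11 m.
Converting to nm: λ = 0.07628 nm ≈ 0.0763 nm.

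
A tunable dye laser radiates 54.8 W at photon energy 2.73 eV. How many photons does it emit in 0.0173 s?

2.17 × 10^18 photons

Total energy: E_total = P·t = 54.8 × 0.0173 = 0.9480 J.
Per-photon energy: E = 4.374 × 10^-19 J.
N = E_total / E_photon = 2.17 × 10^18.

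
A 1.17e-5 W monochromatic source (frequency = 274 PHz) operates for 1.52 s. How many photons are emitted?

Total energy: E_total = P·t = 1.17e-5 × 1.52 = 1.778e-5 J.
Per-photon energy: E = 1.816e-16 J.
N = E_total / E_photon = 9.80e10.

9.80e10 photons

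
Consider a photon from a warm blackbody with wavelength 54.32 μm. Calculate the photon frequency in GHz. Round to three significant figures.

Take c = 2.99792458 × 10^8 m/s.
First convert: λ = 54.32 μm = 5.432 × 10^-5 m.
The photon relation is f = c/λ, giving f = 5.519 × 10^12 Hz.
Converting to GHz: f = 5519 GHz ≈ 5520 GHz.

5520 GHz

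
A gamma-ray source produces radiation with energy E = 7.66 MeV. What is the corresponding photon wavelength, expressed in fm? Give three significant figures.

In SI units: E = 7.66 MeV = 1.2273e-12 J.
For a photon λ = hc/E, so λ = 1.619e-13 m.
Converting to fm: λ = 161.9 fm ≈ 162 fm.

162 fm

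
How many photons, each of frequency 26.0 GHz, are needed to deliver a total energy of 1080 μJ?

6.27 × 10^19 photons

Per-photon energy: E = 1.723 × 10^-23 J (from frequency = 26.0 GHz).
N = E_total / E_photon = 0.00108 J / 1.723 × 10^-23 J = 6.27 × 10^19.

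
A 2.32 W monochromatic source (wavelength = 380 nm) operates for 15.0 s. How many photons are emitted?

Total energy: E_total = P·t = 2.32 × 15.0 = 34.80 J.
Per-photon energy: E = 5.227e-19 J.
N = E_total / E_photon = 6.66e19.

6.66e19 photons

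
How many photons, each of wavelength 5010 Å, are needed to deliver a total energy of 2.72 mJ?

Per-photon energy: E = 3.965 × 10^-19 J (from wavelength = 5010 Å).
N = E_total / E_photon = 0.00272 J / 3.965 × 10^-19 J = 6.86 × 10^15.

6.86 × 10^15 photons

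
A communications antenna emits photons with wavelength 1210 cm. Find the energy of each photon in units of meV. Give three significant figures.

In SI units: λ = 1210 cm = 12.1 m.
For a photon E = hc/λ, so E = 1.642 × 10^-26 J.
Converting to meV: E = 1.025 × 10^-4 meV ≈ 1.02 × 10^-4 meV.

1.02 × 10^-4 meV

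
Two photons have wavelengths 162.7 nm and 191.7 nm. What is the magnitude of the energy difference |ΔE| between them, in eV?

1.15 eV

Using E = hc/λ: E₁ = 1.2209·10^-18 J, E₂ = 1.0362·10^-18 J.
|ΔE| = |1.2209·10^-18 − 1.0362·10^-18| = 1.85·10^-19 J = 1.15 eV.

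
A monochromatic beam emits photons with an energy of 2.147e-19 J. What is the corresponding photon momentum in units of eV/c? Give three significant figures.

1.34 eV/c

Since p = E/c for a photon, p = 7.162e-28 kg·m/s.
Converting to eV/c: p = 1.340 eV/c ≈ 1.34 eV/c.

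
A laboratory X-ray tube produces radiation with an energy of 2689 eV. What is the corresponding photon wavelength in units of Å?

4.61 Å

Convert to SI: E = 2689 eV = 4.3083 × 10^-16 J.
Since λ = hc/E for a photon, λ = 4.611 × 10^-10 m.
Converting to Å: λ = 4.611 Å ≈ 4.61 Å.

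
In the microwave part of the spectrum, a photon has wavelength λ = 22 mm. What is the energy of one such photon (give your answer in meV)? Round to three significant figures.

Use h = 6.62607015e-34 J·s, c = 2.99792458e8 m/s, 1 eV = 1.602176634e-19 J.
In SI units: λ = 22 mm = 0.022 m.
For a photon E = hc/λ, so E = 9.029e-24 J.
Converting to meV: E = 0.05636 meV ≈ 0.0564 meV.

0.0564 meV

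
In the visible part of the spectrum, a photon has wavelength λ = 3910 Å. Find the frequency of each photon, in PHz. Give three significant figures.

Convert to SI: λ = 3910 Å = 3.91e-7 m.
For a photon f = c/λ, so f = 7.667e14 Hz.
Converting to PHz: f = 0.7667 PHz ≈ 0.767 PHz.

0.767 PHz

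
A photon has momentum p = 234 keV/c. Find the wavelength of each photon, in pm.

Take h = 6.62607015 × 10^-34 J·s, c = 2.99792458 × 10^8 m/s, 1 eV = 1.602176634 × 10^-19 J.
First convert: p = 234 keV/c = 1.2506 × 10^-22 kg·m/s.
For a photon λ = h/p, so λ = 5.298 × 10^-12 m.
Converting to pm: λ = 5.298 pm ≈ 5.30 pm.

5.30 pm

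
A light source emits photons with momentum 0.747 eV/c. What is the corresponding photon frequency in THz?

Convert to SI: p = 0.747 eV/c = 3.9922e-28 kg·m/s.
The photon relation is f = pc/h, giving f = 1.806e14 Hz.
Converting to THz: f = 180.6 THz ≈ 181 THz.

181 THz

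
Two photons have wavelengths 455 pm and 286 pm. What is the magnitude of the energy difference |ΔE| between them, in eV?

1610 eV

Using E = hc/λ: E₁ = 4.366e-16 J, E₂ = 6.946e-16 J.
|ΔE| = |4.366e-16 − 6.946e-16| = 2.58e-16 J = 1610 eV.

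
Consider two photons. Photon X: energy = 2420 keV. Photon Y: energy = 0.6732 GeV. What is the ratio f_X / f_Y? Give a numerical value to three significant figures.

f_X = 5.852e20 Hz (from energy = 2420 keV, via f = E/h).
f_Y = 1.628e23 Hz (from energy = 0.6732 GeV, via f = E/h).
Ratio = 5.852e20 / 1.628e23 = 3.59e-3.

3.59e-3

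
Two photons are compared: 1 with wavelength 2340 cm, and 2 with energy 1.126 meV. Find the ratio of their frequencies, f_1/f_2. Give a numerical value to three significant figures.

f_1 = 1.281e7 Hz (from wavelength = 2340 cm, via f = c/λ).
f_2 = 2.723e11 Hz (from energy = 1.126 meV, via f = E/h).
Ratio = 1.281e7 / 2.723e11 = 4.71e-5.

4.71e-5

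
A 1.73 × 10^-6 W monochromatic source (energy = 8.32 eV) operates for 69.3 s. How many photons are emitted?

8.99 × 10^13 photons

Total energy: E_total = P·t = 1.73 × 10^-6 × 69.3 = 1.199 × 10^-4 J.
Per-photon energy: E = 1.333 × 10^-18 J.
N = E_total / E_photon = 8.99 × 10^13.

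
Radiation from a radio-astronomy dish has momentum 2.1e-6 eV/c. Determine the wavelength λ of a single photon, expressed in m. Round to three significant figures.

Take h = 6.62607015e-34 J·s, c = 2.99792458e8 m/s, 1 eV = 1.602176634e-19 J.
First convert: p = 2.1e-6 eV/c = 1.1223e-33 kg·m/s.
Apply λ = h/p: λ = 0.5904 m.
So λ ≈ 0.590 m.

0.590 m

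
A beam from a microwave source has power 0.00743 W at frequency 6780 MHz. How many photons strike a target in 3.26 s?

Total energy: E_total = P·t = 0.00743 × 3.26 = 0.02422 J.
Per-photon energy: E = 4.492e-24 J.
N = E_total / E_photon = 5.39e21.

5.39e21 photons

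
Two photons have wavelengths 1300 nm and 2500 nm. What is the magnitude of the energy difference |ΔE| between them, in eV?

Using E = hc/λ: E₁ = 1.528e-19 J, E₂ = 7.946e-20 J.
|ΔE| = |1.528e-19 − 7.946e-20| = 7.33e-20 J = 0.458 eV.

0.458 eV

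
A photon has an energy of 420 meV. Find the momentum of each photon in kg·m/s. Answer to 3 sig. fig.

2.24 × 10^-28 kg·m/s

Take c = 2.99792458 × 10^8 m/s, 1 eV = 1.602176634 × 10^-19 J.
In SI units: E = 420 meV = 6.7291 × 10^-20 J.
Apply p = E/c: p = 2.245 × 10^-28 kg·m/s.
So p ≈ 2.24 × 10^-28 kg·m/s.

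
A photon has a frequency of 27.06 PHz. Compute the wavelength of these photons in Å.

111 Å

(c = 2.99792458 × 10^8 m/s.)
First convert: f = 27.06 PHz = 2.706 × 10^16 Hz.
Since λ = c/f for a photon, λ = 1.108 × 10^-8 m.
Converting to Å: λ = 110.8 Å ≈ 111 Å.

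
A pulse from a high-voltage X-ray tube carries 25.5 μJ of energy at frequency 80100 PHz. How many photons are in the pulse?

4.80 × 10^8 photons

Per-photon energy: E = 5.307 × 10^-14 J (from frequency = 80100 PHz).
N = E_total / E_photon = 2.55 × 10^-5 J / 5.307 × 10^-14 J = 4.80 × 10^8.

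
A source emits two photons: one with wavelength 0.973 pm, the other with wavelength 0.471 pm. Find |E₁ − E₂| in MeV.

1.36 MeV

Using E = hc/λ: E₁ = 2.042e-13 J, E₂ = 4.218e-13 J.
|ΔE| = |2.042e-13 − 4.218e-13| = 2.18e-13 J = 1.36 MeV.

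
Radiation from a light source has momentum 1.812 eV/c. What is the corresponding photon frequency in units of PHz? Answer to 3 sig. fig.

Use h = 6.62607015e-34 J·s, c = 2.99792458e8 m/s, 1 eV = 1.602176634e-19 J.
Convert to SI: p = 1.812 eV/c = 9.6838e-28 kg·m/s.
Apply f = pc/h: f = 4.381e14 Hz.
Converting to PHz: f = 0.4381 PHz ≈ 0.438 PHz.

0.438 PHz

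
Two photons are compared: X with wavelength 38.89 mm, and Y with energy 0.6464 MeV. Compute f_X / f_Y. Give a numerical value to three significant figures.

4.93 × 10^-11

f_X = 7.709 × 10^9 Hz (from wavelength = 38.89 mm, via f = c/λ).
f_Y = 1.563 × 10^20 Hz (from energy = 0.6464 MeV, via f = E/h).
Ratio = 7.709 × 10^9 / 1.563 × 10^20 = 4.93 × 10^-11.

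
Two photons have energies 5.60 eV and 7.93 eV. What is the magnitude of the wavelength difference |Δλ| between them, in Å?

651 Å

Using λ = hc/E: λ₁ = 2.214e-7 m, λ₂ = 1.563e-7 m.
|Δλ| = |2.214e-7 − 1.563e-7| = 6.51e-8 m = 651 Å.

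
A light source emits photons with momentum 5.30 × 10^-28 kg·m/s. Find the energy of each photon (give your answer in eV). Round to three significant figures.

0.992 eV

(c = 2.99792458 × 10^8 m/s, 1 eV = 1.602176634 × 10^-19 J.)
For a photon E = pc, so E = 1.589 × 10^-19 J.
Converting to eV: E = 0.9917 eV ≈ 0.992 eV.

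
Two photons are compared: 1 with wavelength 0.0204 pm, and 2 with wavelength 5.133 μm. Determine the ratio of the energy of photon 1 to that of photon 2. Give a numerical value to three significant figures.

2.52e8

E_1 = 9.737e-12 J (from wavelength = 0.0204 pm, via E = hc/λ).
E_2 = 3.870e-20 J (from wavelength = 5.133 μm, via E = hc/λ).
Ratio = 9.737e-12 / 3.870e-20 = 2.52e8.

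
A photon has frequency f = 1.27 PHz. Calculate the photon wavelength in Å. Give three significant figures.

2360 Å

Take c = 2.99792458 × 10^8 m/s.
First convert: f = 1.27 PHz = 1.27 × 10^15 Hz.
Since λ = c/f for a photon, λ = 2.361 × 10^-7 m.
Converting to Å: λ = 2361 Å ≈ 2360 Å.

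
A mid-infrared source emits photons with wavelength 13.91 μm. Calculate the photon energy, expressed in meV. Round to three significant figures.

In SI units: λ = 13.91 μm = 1.391e-5 m.
Since E = hc/λ for a photon, E = 1.428e-20 J.
Converting to meV: E = 89.13 meV ≈ 89.1 meV.

89.1 meV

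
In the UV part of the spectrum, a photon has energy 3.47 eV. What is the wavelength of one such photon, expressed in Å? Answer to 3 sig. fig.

3570 Å

First convert: E = 3.47 eV = 5.5596 × 10^-19 J.
Since λ = hc/E for a photon, λ = 3.573 × 10^-7 m.
Converting to Å: λ = 3573 Å ≈ 3570 Å.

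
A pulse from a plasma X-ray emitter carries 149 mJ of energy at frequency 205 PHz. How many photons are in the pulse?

Per-photon energy: E = 1.358·10^-16 J (from frequency = 205 PHz).
N = E_total / E_photon = 0.149 J / 1.358·10^-16 J = 1.10·10^15.

1.10·10^15 photons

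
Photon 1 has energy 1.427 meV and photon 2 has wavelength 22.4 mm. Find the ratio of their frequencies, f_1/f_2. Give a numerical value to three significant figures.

25.8

f_1 = 3.450 × 10^11 Hz (from energy = 1.427 meV, via f = E/h).
f_2 = 1.338 × 10^10 Hz (from wavelength = 22.4 mm, via f = c/λ).
Ratio = 3.450 × 10^11 / 1.338 × 10^10 = 25.8.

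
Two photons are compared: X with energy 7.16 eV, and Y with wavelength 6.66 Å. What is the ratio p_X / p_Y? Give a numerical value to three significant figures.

3.85e-3

p_X = 3.827e-27 kg·m/s (from energy = 7.16 eV, via p = E/c).
p_Y = 9.949e-25 kg·m/s (from wavelength = 6.66 Å, via p = h/λ).
Ratio = 3.827e-27 / 9.949e-25 = 3.85e-3.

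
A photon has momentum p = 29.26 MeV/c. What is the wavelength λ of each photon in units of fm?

42.4 fm

First convert: p = 29.26 MeV/c = 1.5637 × 10^-20 kg·m/s.
Apply λ = h/p: λ = 4.237 × 10^-14 m.
Converting to fm: λ = 42.37 fm ≈ 42.4 fm.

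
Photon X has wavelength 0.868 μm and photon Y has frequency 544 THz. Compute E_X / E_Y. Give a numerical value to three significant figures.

E_X = 2.289·10^-19 J (from wavelength = 0.868 μm, via E = hc/λ).
E_Y = 3.605·10^-19 J (from frequency = 544 THz, via E = hf).
Ratio = 2.289·10^-19 / 3.605·10^-19 = 0.635.

0.635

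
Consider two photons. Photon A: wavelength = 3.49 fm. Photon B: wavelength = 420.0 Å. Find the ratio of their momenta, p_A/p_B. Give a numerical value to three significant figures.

1.20·10^7

p_A = 1.899·10^-19 kg·m/s (from wavelength = 3.49 fm, via p = h/λ).
p_B = 1.578·10^-26 kg·m/s (from wavelength = 420.0 Å, via p = h/λ).
Ratio = 1.899·10^-19 / 1.578·10^-26 = 1.20·10^7.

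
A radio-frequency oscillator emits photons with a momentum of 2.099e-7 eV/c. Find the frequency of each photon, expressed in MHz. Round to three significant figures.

Use h = 6.62607015e-34 J·s, c = 2.99792458e8 m/s, 1 eV = 1.602176634e-19 J.
In SI units: p = 2.099e-7 eV/c = 1.1218e-34 kg·m/s.
Apply f = pc/h: f = 5.075e7 Hz.
Converting to MHz: f = 50.75 MHz ≈ 50.8 MHz.

50.8 MHz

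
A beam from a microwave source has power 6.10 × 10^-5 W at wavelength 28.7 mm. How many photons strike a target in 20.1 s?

1.77 × 10^20 photons

Total energy: E_total = P·t = 6.10 × 10^-5 × 20.1 = 0.001226 J.
Per-photon energy: E = 6.921 × 10^-24 J.
N = E_total / E_photon = 1.77 × 10^20.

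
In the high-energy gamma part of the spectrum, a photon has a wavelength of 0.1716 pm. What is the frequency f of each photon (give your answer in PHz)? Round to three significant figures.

1.75·10^6 PHz

Convert to SI: λ = 0.1716 pm = 1.716·10^-13 m.
Apply f = c/λ: f = 1.747·10^21 Hz.
Converting to PHz: f = 1.747·10^6 PHz ≈ 1.75·10^6 PHz.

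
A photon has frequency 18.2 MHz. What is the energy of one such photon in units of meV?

7.53e-5 meV

First convert: f = 18.2 MHz = 1.82e7 Hz.
The photon relation is E = hf, giving E = 1.206e-26 J.
Converting to meV: E = 7.527e-5 meV ≈ 7.53e-5 meV.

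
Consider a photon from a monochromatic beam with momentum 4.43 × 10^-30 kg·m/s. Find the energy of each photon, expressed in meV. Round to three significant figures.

8.29 meV

Since E = pc for a photon, E = 1.328 × 10^-21 J.
Converting to meV: E = 8.289 meV ≈ 8.29 meV.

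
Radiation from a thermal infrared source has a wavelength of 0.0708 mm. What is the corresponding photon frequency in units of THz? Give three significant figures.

In SI units: λ = 0.0708 mm = 7.08 × 10^-5 m.
Since f = c/λ for a photon, f = 4.234 × 10^12 Hz.
Converting to THz: f = 4.234 THz ≈ 4.23 THz.

4.23 THz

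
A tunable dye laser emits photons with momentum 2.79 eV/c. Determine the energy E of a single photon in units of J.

First convert: p = 2.79 eV/c = 1.4911 × 10^-27 kg·m/s.
Apply E = pc: E = 4.470 × 10^-19 J.
So E ≈ 4.47 × 10^-19 J.

4.47 × 10^-19 J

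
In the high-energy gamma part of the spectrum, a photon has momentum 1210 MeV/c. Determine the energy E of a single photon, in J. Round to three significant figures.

Take c = 2.99792458 × 10^8 m/s, 1 eV = 1.602176634 × 10^-19 J.
First convert: p = 1210 MeV/c = 6.4666 × 10^-19 kg·m/s.
For a photon E = pc, so E = 1.939 × 10^-10 J.
So E ≈ 1.94 × 10^-10 J.

1.94 × 10^-10 J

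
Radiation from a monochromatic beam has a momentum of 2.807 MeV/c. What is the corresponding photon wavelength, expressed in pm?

Use h = 6.62607015e-34 J·s, c = 2.99792458e8 m/s, 1 eV = 1.602176634e-19 J.
First convert: p = 2.807 MeV/c = 1.5001e-21 kg·m/s.
Since λ = h/p for a photon, λ = 4.417e-13 m.
Converting to pm: λ = 0.4417 pm ≈ 0.442 pm.

0.442 pm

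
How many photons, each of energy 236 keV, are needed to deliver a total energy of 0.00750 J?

Per-photon energy: E = 3.781·10^-14 J (from energy = 236 keV).
N = E_total / E_photon = 0.00750 J / 3.781·10^-14 J = 1.98·10^11.

1.98·10^11 photons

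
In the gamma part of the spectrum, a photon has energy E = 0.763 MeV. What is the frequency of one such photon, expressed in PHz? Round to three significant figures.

1.84e5 PHz

First convert: E = 0.763 MeV = 1.2225e-13 J.
The photon relation is f = E/h, giving f = 1.845e20 Hz.
Converting to PHz: f = 184500 PHz ≈ 1.84e5 PHz.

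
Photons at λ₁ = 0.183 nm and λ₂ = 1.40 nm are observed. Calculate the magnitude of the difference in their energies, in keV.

5.89 keV

Using E = hc/λ: E₁ = 1.085 × 10^-15 J, E₂ = 1.419 × 10^-16 J.
|ΔE| = |1.085 × 10^-15 − 1.419 × 10^-16| = 9.44 × 10^-16 J = 5.89 keV.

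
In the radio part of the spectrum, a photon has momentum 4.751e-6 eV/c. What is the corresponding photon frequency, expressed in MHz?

In SI units: p = 4.751e-6 eV/c = 2.5391e-33 kg·m/s.
The photon relation is f = pc/h, giving f = 1.149e9 Hz.
Converting to MHz: f = 1149 MHz ≈ 1150 MHz.

1150 MHz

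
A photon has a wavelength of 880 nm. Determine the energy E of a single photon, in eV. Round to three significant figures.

1.41 eV

Use h = 6.62607015 × 10^-34 J·s, c = 2.99792458 × 10^8 m/s, 1 eV = 1.602176634 × 10^-19 J.
Convert to SI: λ = 880 nm = 8.8 × 10^-7 m.
Since E = hc/λ for a photon, E = 2.257 × 10^-19 J.
Converting to eV: E = 1.409 eV ≈ 1.41 eV.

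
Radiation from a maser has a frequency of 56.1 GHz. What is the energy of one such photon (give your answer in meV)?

(h = 6.62607015 × 10^-34 J·s, 1 eV = 1.602176634 × 10^-19 J.)
In SI units: f = 56.1 GHz = 5.61 × 10^10 Hz.
The photon relation is E = hf, giving E = 3.717 × 10^-23 J.
Converting to meV: E = 0.2320 meV ≈ 0.232 meV.

0.232 meV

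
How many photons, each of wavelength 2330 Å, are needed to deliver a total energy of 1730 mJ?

2.03e18 photons

Per-photon energy: E = 8.526e-19 J (from wavelength = 2330 Å).
N = E_total / E_photon = 1.73 J / 8.526e-19 J = 2.03e18.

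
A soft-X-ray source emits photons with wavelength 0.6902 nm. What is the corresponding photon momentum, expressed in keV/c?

1.80 keV/c

Take h = 6.62607015e-34 J·s, c = 2.99792458e8 m/s, 1 eV = 1.602176634e-19 J.
In SI units: λ = 0.6902 nm = 6.902e-10 m.
Apply p = h/λ: p = 9.600e-25 kg·m/s.
Converting to keV/c: p = 1.796 keV/c ≈ 1.80 keV/c.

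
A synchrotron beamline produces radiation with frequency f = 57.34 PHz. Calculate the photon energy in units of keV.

0.237 keV

Use h = 6.62607015 × 10^-34 J·s, 1 eV = 1.602176634 × 10^-19 J.
In SI units: f = 57.34 PHz = 5.734 × 10^16 Hz.
For a photon E = hf, so E = 3.799 × 10^-17 J.
Converting to keV: E = 0.2371 keV ≈ 0.237 keV.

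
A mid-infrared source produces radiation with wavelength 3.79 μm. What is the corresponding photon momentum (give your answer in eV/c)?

Use h = 6.62607015 × 10^-34 J·s, c = 2.99792458 × 10^8 m/s, 1 eV = 1.602176634 × 10^-19 J.
In SI units: λ = 3.79 μm = 3.79 × 10^-6 m.
Apply p = h/λ: p = 1.748 × 10^-28 kg·m/s.
Converting to eV/c: p = 0.3271 eV/c ≈ 0.327 eV/c.

0.327 eV/c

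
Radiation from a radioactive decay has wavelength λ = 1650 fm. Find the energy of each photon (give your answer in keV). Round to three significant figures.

751 keV

(h = 6.62607015 × 10^-34 J·s, c = 2.99792458 × 10^8 m/s, 1 eV = 1.602176634 × 10^-19 J.)
First convert: λ = 1650 fm = 1.65 × 10^-12 m.
For a photon E = hc/λ, so E = 1.204 × 10^-13 J.
Converting to keV: E = 751.4 keV ≈ 751 keV.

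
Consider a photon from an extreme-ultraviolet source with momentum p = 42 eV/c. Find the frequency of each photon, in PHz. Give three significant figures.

Use h = 6.62607015e-34 J·s, c = 2.99792458e8 m/s, 1 eV = 1.602176634e-19 J.
In SI units: p = 42 eV/c = 2.2446e-26 kg·m/s.
Apply f = pc/h: f = 1.016e16 Hz.
Converting to PHz: f = 10.16 PHz ≈ 10.2 PHz.

10.2 PHz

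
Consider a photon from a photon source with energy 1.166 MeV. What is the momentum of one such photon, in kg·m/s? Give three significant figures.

Use c = 2.99792458·10^8 m/s, 1 eV = 1.602176634·10^-19 J.
In SI units: E = 1.166 MeV = 1.8681·10^-13 J.
Since p = E/c for a photon, p = 6.231·10^-22 kg·m/s.
So p ≈ 6.23·10^-22 kg·m/s.

6.23·10^-22 kg·m/s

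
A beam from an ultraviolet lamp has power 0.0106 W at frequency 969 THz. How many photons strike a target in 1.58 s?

Total energy: E_total = P·t = 0.0106 × 1.58 = 0.01675 J.
Per-photon energy: E = 6.421 × 10^-19 J.
N = E_total / E_photon = 2.61 × 10^16.

2.61 × 10^16 photons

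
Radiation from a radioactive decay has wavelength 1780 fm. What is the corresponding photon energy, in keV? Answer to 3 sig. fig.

697 keV

(h = 6.62607015e-34 J·s, c = 2.99792458e8 m/s, 1 eV = 1.602176634e-19 J.)
First convert: λ = 1780 fm = 1.78e-12 m.
Apply E = hc/λ: E = 1.116e-13 J.
Converting to keV: E = 696.5 keV ≈ 697 keV.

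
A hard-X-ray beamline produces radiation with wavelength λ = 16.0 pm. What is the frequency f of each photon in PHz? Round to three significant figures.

1.87e4 PHz

(c = 2.99792458e8 m/s.)
Convert to SI: λ = 16.0 pm = 1.60e-11 m.
Apply f = c/λ: f = 1.874e19 Hz.
Converting to PHz: f = 18740 PHz ≈ 1.87e4 PHz.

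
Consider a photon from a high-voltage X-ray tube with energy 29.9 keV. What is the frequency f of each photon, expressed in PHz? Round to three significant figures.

7230 PHz

Take h = 6.62607015 × 10^-34 J·s, 1 eV = 1.602176634 × 10^-19 J.
In SI units: E = 29.9 keV = 4.7905 × 10^-15 J.
Apply f = E/h: f = 7.230 × 10^18 Hz.
Converting to PHz: f = 7230 PHz ≈ 7230 PHz.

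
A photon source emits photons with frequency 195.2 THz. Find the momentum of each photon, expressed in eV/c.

(h = 6.62607015 × 10^-34 J·s, c = 2.99792458 × 10^8 m/s, 1 eV = 1.602176634 × 10^-19 J.)
Convert to SI: f = 195.2 THz = 1.952 × 10^14 Hz.
Since p = hf/c for a photon, p = 4.314 × 10^-28 kg·m/s.
Converting to eV/c: p = 0.8073 eV/c ≈ 0.807 eV/c.

0.807 eV/c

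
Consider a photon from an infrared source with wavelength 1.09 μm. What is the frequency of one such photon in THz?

275 THz

Convert to SI: λ = 1.09 μm = 1.09e-6 m.
Since f = c/λ for a photon, f = 2.750e14 Hz.
Converting to THz: f = 275.0 THz ≈ 275 THz.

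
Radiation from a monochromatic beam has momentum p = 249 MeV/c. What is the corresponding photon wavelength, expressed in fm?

4.98 fm

(h = 6.62607015 × 10^-34 J·s, c = 2.99792458 × 10^8 m/s, 1 eV = 1.602176634 × 10^-19 J.)
First convert: p = 249 MeV/c = 1.3307 × 10^-19 kg·m/s.
The photon relation is λ = h/p, giving λ = 4.979 × 10^-15 m.
Converting to fm: λ = 4.979 fm ≈ 4.98 fm.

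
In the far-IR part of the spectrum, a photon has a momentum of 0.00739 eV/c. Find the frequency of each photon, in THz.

1.79 THz

In SI units: p = 0.00739 eV/c = 3.9494e-30 kg·m/s.
Since f = pc/h for a photon, f = 1.787e12 Hz.
Converting to THz: f = 1.787 THz ≈ 1.79 THz.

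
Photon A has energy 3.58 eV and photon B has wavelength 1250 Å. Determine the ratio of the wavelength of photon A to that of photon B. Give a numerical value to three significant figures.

2.77

λ_A = 3.463e-7 m (from energy = 3.58 eV, via λ = hc/E).
λ_B = 1.250e-7 m (from wavelength = 1250 Å, via λ given directly).
Ratio = 3.463e-7 / 1.250e-7 = 2.77.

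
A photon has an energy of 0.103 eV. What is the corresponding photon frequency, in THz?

Convert to SI: E = 0.103 eV = 1.6502e-20 J.
The photon relation is f = E/h, giving f = 2.491e13 Hz.
Converting to THz: f = 24.91 THz ≈ 24.9 THz.

24.9 THz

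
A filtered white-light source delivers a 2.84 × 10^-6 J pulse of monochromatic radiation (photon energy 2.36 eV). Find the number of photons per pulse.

7.51 × 10^12 photons

Per-photon energy: E = 3.781 × 10^-19 J (from energy = 2.36 eV).
N = E_total / E_photon = 2.84 × 10^-6 J / 3.781 × 10^-19 J = 7.51 × 10^12.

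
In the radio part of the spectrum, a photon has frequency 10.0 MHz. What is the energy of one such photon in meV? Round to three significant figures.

Use h = 6.62607015e-34 J·s, 1 eV = 1.602176634e-19 J.
In SI units: f = 10.0 MHz = 1.00e7 Hz.
Since E = hf for a photon, E = 6.626e-27 J.
Converting to meV: E = 4.136e-5 meV ≈ 4.14e-5 meV.

4.14e-5 meV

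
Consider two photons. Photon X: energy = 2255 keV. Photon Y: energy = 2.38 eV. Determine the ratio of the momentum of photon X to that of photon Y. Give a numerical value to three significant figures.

p_X = 1.205e-21 kg·m/s (from energy = 2255 keV, via p = E/c).
p_Y = 1.272e-27 kg·m/s (from energy = 2.38 eV, via p = E/c).
Ratio = 1.205e-21 / 1.272e-27 = 9.47e5.

9.47e5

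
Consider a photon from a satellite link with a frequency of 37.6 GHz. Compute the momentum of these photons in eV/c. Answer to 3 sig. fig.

Convert to SI: f = 37.6 GHz = 3.76e10 Hz.
Apply p = hf/c: p = 8.310e-32 kg·m/s.
Converting to eV/c: p = 1.555e-4 eV/c ≈ 1.56e-4 eV/c.

1.56e-4 eV/c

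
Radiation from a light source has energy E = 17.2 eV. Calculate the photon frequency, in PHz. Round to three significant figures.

4.16 PHz

Convert to SI: E = 17.2 eV = 2.7557e-18 J.
Apply f = E/h: f = 4.159e15 Hz.
Converting to PHz: f = 4.159 PHz ≈ 4.16 PHz.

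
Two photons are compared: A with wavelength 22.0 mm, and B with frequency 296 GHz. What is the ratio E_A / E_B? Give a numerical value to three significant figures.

E_A = 9.029e-24 J (from wavelength = 22.0 mm, via E = hc/λ).
E_B = 1.961e-22 J (from frequency = 296 GHz, via E = hf).
Ratio = 9.029e-24 / 1.961e-22 = 0.0460.

0.0460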